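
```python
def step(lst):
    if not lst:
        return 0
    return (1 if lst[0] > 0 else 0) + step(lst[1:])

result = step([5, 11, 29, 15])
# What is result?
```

Count of positive elements in [5, 11, 29, 15] = 4

Answer: 4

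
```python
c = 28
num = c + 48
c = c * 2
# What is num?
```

Trace:
`c = 28` → c = 28
`num = c + 48` → num = 76
`c = c * 2` → c = 56
So num = 76

Answer: 76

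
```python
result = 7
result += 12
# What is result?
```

Trace:
`result = 7` → result = 7
`result += 12` → result = 19
So result = 19

Answer: 19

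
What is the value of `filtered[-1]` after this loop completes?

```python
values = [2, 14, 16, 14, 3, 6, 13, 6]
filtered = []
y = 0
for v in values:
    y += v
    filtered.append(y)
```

Cumulative sum ends at 74
`filtered` takes the values: [] → [2] → [2, 16] → [2, 16, 32] → [2, 16, 32, 46] → [2, 16, 32, 46, 49] → [2, 16, 32, 46, 49, 55] → [2, 16, 32, 46, 49, 55, 68] → [2, 16, 32, 46, 49, 55, 68, 74]
So `filtered[-1]` = 74

Answer: 74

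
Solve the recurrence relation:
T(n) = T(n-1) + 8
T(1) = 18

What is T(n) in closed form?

Unrolling: T(n) = T(1) + 8·(n-1) = 18 + 8(n-1) = 8n + 10.

Answer: T(n) = 8n + 10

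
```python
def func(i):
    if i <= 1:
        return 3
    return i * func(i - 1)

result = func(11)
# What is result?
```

func(11) = 11 * 10 * 9 * 8 * 7 * 6 * 5 * 4 * 3 * 2 * 3 = 119750400

Answer: 119750400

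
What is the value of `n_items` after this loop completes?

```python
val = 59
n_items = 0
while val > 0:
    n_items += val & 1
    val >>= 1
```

Count set bits in 59 (binary: 0b111011)
`n_items` takes the values: 0 → 1 → 2 → 3 → 4 → 5

Answer: 5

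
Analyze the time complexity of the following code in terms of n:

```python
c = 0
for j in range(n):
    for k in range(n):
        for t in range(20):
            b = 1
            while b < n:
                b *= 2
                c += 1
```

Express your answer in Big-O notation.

Each loop level contributes: n × n × 1 × log n. Multiplying the contributions gives O(n^2 log n).

Answer: O(n^2 log n)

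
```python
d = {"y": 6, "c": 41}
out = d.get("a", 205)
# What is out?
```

Trace:
`d = {"y": 6, "c": 41}` → d = {'y': 6, 'c': 41}
`out = d.get("a", 205)` → out = 205
So out = 205

Answer: 205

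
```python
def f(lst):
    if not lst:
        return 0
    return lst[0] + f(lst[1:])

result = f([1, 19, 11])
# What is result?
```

1 + 19 + 11 + 0 = 31

Answer: 31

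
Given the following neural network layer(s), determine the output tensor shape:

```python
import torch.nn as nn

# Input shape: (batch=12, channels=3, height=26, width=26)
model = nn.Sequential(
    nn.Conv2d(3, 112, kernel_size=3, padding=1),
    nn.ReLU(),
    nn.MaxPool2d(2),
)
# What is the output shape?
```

Input: (12, 3, 26, 26) -> after Conv2d: (12, 112, 26, 26) -> after ReLU: (12, 112, 26, 26) -> Output: (12, 112, 13, 13)

Answer: (12, 112, 13, 13)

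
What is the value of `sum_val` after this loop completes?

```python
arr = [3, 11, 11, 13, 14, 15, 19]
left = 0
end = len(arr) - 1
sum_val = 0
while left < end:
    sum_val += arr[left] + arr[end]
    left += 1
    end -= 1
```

Sum of pairs from ends
`sum_val` takes the values: 0 → 22 → 48 → 73

Answer: 73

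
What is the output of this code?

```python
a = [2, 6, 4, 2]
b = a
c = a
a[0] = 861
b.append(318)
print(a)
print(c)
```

Key concept: multiple aliases.
Step by step:
`a = [2, 6, 4, 2]` → a = [2, 6, 4, 2]
`b = a` → b = [2, 6, 4, 2] (same object as a)
`c = a` → c = [2, 6, 4, 2] (same object as a, b)
`a[0] = 861` → a = [861, 6, 4, 2] (same object as b, c); b = [861, 6, 4, 2] (same object as a, c); c = [861, 6, 4, 2] (same object as a, b)
`b.append(318)` → a = [861, 6, 4, 2, 318] (same object as b, c); b = [861, 6, 4, 2, 318] (same object as a, c); c = [861, 6, 4, 2, 318] (same object as a, b)
`print(a)` → prints [861, 6, 4, 2, 318]
`print(c)` → prints [861, 6, 4, 2, 318]

Answer:
[861, 6, 4, 2, 318]
[861, 6, 4, 2, 318]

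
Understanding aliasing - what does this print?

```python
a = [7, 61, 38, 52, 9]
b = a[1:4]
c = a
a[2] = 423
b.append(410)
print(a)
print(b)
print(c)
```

Key concept: slice vs alias.
Step by step:
`a = [7, 61, 38, 52, 9]` → a = [7, 61, 38, 52, 9]
`b = a[1:4]` → b = [61, 38, 52]
`c = a` → c = [7, 61, 38, 52, 9] (same object as a)
`a[2] = 423` → a = [7, 61, 423, 52, 9] (same object as c); c = [7, 61, 423, 52, 9] (same object as a)
`b.append(410)` → b = [61, 38, 52, 410]
`print(a)` → prints [7, 61, 423, 52, 9]
`print(b)` → prints [61, 38, 52, 410]
`print(c)` → prints [7, 61, 423, 52, 9]

Answer:
[7, 61, 423, 52, 9]
[61, 38, 52, 410]
[7, 61, 423, 52, 9]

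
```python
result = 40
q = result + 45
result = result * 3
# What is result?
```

Trace:
`result = 40` → result = 40
`q = result + 45` → q = 85
`result = result * 3` → result = 120
So result = 120

Answer: 120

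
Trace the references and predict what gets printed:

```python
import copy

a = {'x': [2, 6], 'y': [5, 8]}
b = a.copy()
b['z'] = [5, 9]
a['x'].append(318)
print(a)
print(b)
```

Key concept: shallow copy of dict with mutable values.
Step by step:
`a = {'x': [2, 6], 'y': [5, 8]}` → a = {'x': [2, 6], 'y': [5, 8]}
`b = a.copy()` → b = {'x': [2, 6], 'y': [5, 8]}
`b['z'] = [5, 9]` → b = {'x': [2, 6], 'y': [5, 8], 'z': [5, 9]}
`a['x'].append(318)` → a = {'x': [2, 6, 318], 'y': [5, 8]}; b = {'x': [2, 6, 318], 'y': [5, 8], 'z': [5, 9]}
`print(a)` → prints {'x': [2, 6, 318], 'y': [5, 8]}
`print(b)` → prints {'x': [2, 6, 318], 'y': [5, 8], 'z': [5, 9]}

Answer:
{'x': [2, 6, 318], 'y': [5, 8]}
{'x': [2, 6, 318], 'y': [5, 8], 'z': [5, 9]}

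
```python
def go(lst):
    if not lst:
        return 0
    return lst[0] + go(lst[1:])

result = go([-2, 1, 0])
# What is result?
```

(-2) + 1 + 0 + 0 = -1

Answer: -1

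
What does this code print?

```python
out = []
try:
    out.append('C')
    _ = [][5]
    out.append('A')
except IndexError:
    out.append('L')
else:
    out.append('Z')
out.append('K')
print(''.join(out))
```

Execution trace: 'C' (try body) → 'L' (except IndexError) → 'K' (after the try/except). Output: CLK

Answer: CLK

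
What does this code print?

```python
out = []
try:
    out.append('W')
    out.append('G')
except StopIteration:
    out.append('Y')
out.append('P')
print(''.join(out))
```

Execution trace: 'W' (try body) → 'G' (try body, no exception) → 'P' (after the try/except). Output: WGP

Answer: WGP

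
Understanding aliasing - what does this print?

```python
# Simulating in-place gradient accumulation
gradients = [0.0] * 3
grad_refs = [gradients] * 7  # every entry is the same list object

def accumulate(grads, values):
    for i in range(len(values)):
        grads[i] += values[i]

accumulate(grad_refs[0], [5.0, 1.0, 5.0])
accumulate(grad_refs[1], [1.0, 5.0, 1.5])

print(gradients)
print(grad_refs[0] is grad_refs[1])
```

Key concept: gradient accumulation aliasing.
Step by step:
`gradients = [0.0] * 3` → gradients = [0.0, 0.0, 0.0]
`grad_refs = [gradients] * 7` → grad_refs = [[0.0, 0.0, 0.0], [0.0, 0.0, 0.0], [0.0, 0.0, 0.0], [0.0, 0.0, 0.0], [0.0, 0.0, 0.0], [0.0, 0.0, 0.0], [0.0, 0.0, 0.0]]
`accumulate(grad_refs[0], [5.0, 1.0, 5.0])` → gradients = [5.0, 1.0, 5.0]; grad_refs = [[5.0, 1.0, 5.0], [5.0, 1.0, 5.0], [5.0, 1.0, 5.0], [5.0, 1.0, 5.0], [5.0, 1.0, 5.0], [5.0, 1.0, 5.0], [5.0, 1.0, 5.0]]
`accumulate(grad_refs[1], [1.0, 5.0, 1.5])` → gradients = [6.0, 6.0, 6.5]; grad_refs = [[6.0, 6.0, 6.5], [6.0, 6.0, 6.5], [6.0, 6.0, 6.5], [6.0, 6.0, 6.5], [6.0, 6.0, 6.5], [6.0, 6.0, 6.5], [6.0, 6.0, 6.5]]
`print(gradients)` → prints [6.0, 6.0, 6.5]
`print(grad_refs[0] is grad_refs[1])` → prints True

Answer:
[6.0, 6.0, 6.5]
True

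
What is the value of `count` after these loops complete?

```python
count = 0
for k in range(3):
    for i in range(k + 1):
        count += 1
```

Triangle: 1 + 2 + ... + 3
`count` takes the values: 0 → 1 → 2 → 3 → 4 → 5 → 6

Answer: 6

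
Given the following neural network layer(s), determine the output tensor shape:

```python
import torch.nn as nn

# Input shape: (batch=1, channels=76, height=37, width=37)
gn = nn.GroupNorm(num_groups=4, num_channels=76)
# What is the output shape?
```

Input: (1, 76, 37, 37) -> Output: (1, 76, 37, 37)

Answer: (1, 76, 37, 37)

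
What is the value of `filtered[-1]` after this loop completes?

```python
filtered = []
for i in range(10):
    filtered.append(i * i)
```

Last element of squares 0 to 9
`filtered` takes the values: [] → [0] → [0, 1] → [0, 1, 4] → [0, 1, 4, 9] → [0, 1, 4, 9, 16] → [0, 1, 4, 9, 16, 25] → [0, 1, 4, 9, 16, 25, 36] → [0, 1, 4, 9, 16, 25, 36, 49] → [0, 1, 4, 9, 16, 25, 36, 49, 64] → [0, 1, 4, 9, 16, 25, 36, 49, 64, 81]
So `filtered[-1]` = 81

Answer: 81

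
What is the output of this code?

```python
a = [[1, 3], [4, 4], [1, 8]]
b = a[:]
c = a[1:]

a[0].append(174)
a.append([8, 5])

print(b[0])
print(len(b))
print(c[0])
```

Key concept: slice with nested mutation.
Step by step:
`a = [[1, 3], [4, 4], [1, 8]]` → a = [[1, 3], [4, 4], [1, 8]]
`b = a[:]` → b = [[1, 3], [4, 4], [1, 8]]
`c = a[1:]` → c = [[4, 4], [1, 8]]
`a[0].append(174)` → a = [[1, 3, 174], [4, 4], [1, 8]]; b = [[1, 3, 174], [4, 4], [1, 8]]
`a.append([8, 5])` → a = [[1, 3, 174], [4, 4], [1, 8], [8, 5]]
`print(b[0])` → prints [1, 3, 174]
`print(len(b))` → prints 3
`print(c[0])` → prints [4, 4]

Answer:
[1, 3, 174]
3
[4, 4]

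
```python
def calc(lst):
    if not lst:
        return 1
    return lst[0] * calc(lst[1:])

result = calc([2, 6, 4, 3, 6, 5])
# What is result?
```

Product over [2, 6, 4, 3, 6, 5] = 2 * 6 * 4 * 3 * 6 * 5 = 4320

Answer: 4320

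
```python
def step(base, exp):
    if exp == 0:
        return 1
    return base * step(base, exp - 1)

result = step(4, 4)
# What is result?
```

step(4, 4) = 4 * 4 * 4 * 4 = 256

Answer: 256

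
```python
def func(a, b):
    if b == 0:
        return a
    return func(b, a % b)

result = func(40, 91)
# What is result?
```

func(40, 91) -> func(91, 40) -> func(40, 11) -> func(11, 7) -> func(7, 4) -> func(4, 3) -> func(3, 1) -> func(1, 0) -> 1

Answer: 1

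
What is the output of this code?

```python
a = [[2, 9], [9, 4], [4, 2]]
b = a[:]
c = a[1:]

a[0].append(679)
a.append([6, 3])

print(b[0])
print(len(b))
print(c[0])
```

Key concept: slice with nested mutation.
Step by step:
`a = [[2, 9], [9, 4], [4, 2]]` → a = [[2, 9], [9, 4], [4, 2]]
`b = a[:]` → b = [[2, 9], [9, 4], [4, 2]]
`c = a[1:]` → c = [[9, 4], [4, 2]]
`a[0].append(679)` → a = [[2, 9, 679], [9, 4], [4, 2]]; b = [[2, 9, 679], [9, 4], [4, 2]]
`a.append([6, 3])` → a = [[2, 9, 679], [9, 4], [4, 2], [6, 3]]
`print(b[0])` → prints [2, 9, 679]
`print(len(b))` → prints 3
`print(c[0])` → prints [9, 4]

Answer:
[2, 9, 679]
3
[9, 4]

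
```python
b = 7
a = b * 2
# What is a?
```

Trace:
`b = 7` → b = 7
`a = b * 2` → a = 14
So a = 14

Answer: 14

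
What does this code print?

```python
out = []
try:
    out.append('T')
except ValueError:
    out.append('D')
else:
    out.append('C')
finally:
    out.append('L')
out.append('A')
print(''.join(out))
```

Execution trace: 'T' (try body, no exception) → 'C' (else) → 'L' (finally) → 'A' (after the try/except). Output: TCLA

Answer: TCLA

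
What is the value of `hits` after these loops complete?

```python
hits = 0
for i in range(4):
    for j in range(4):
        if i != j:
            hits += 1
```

4² - 4 (exclude diagonal)
`hits` takes the values: 0 → 1 → 2 → 3 → 4 → 5 → 6 → 7 → 8 → 9 → 10 → 11 → 12

Answer: 12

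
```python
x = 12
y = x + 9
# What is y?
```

Trace:
`x = 12` → x = 12
`y = x + 9` → y = 21
So y = 21

Answer: 21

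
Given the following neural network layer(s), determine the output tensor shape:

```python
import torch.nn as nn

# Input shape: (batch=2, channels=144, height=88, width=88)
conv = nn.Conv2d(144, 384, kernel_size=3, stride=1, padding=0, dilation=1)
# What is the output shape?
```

Input: (2, 144, 88, 88) -> Output: (2, 384, 86, 86)

Answer: (2, 384, 86, 86)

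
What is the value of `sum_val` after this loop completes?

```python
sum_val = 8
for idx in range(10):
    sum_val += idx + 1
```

Start at 8, add 1 to 10 = 63
`sum_val` takes the values: 8 → 9 → 11 → 14 → 18 → 23 → 29 → 36 → 44 → 53 → 63

Answer: 63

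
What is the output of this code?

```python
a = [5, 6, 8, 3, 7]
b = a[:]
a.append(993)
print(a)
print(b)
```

Key concept: slice [:] creates copy.
Step by step:
`a = [5, 6, 8, 3, 7]` → a = [5, 6, 8, 3, 7]
`b = a[:]` → b = [5, 6, 8, 3, 7]
`a.append(993)` → a = [5, 6, 8, 3, 7, 993]
`print(a)` → prints [5, 6, 8, 3, 7, 993]
`print(b)` → prints [5, 6, 8, 3, 7]

Answer:
[5, 6, 8, 3, 7, 993]
[5, 6, 8, 3, 7]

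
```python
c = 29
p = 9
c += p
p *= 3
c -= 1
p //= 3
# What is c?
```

Trace:
`c = 29` → c = 29
`p = 9` → p = 9
`c += p` → c = 38
`p *= 3` → p = 27
`c -= 1` → c = 37
`p //= 3` → p = 9
So c = 37

Answer: 37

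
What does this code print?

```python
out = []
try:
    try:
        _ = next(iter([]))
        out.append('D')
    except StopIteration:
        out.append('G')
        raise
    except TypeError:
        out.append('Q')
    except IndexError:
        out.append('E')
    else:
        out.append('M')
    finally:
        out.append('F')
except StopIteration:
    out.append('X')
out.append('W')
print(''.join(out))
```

Execution trace: 'G' (inner except StopIteration) → 'F' (inner finally) → 'X' (outer except StopIteration) → 'W' (after the try/except). Output: GFXW

Answer: GFXW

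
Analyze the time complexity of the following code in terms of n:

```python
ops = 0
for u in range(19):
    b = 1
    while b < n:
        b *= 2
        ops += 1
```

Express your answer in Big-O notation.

Each loop level contributes: 1 × log n. Multiplying the contributions gives O(log n).

Answer: O(log n)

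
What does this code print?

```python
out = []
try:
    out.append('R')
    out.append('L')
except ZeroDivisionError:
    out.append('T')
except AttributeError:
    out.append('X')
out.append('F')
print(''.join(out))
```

Execution trace: 'R' (try body) → 'L' (try body, no exception) → 'F' (after the try/except). Output: RLF

Answer: RLF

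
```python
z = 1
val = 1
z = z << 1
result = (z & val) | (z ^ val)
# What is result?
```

Trace:
`z = 1` → z = 1
`val = 1` → val = 1
`z = z << 1` → z = 2
`result = (z & val) | (z ^ val)` → result = 3
So result = 3

Answer: 3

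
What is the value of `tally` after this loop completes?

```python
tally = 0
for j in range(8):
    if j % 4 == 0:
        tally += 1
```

Count numbers divisible by 4 in range(8)
`tally` takes the values: 0 → 1 → 2

Answer: 2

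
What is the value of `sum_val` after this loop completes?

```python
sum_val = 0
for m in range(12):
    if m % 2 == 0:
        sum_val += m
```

Sum of even numbers 0 to 11
`sum_val` takes the values: 0 → 2 → 6 → 12 → 20 → 30

Answer: 30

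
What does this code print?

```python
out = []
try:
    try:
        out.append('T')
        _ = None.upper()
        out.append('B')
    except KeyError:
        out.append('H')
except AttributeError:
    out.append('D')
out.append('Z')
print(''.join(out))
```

Execution trace: 'T' (try body) → 'D' (outer except AttributeError) → 'Z' (after the try/except). Output: TDZ

Answer: TDZ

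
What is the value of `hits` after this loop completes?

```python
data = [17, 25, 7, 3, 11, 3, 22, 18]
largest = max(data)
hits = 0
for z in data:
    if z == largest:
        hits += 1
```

Count of max value 25 in [17, 25, 7, 3, 11, 3, 22, 18]
`hits` takes the values: 0 → 1

Answer: 1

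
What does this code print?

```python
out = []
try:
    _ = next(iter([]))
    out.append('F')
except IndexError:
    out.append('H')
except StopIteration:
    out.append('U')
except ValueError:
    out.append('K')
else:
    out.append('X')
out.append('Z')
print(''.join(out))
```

Execution trace: 'U' (except StopIteration) → 'Z' (after the try/except). Output: UZ

Answer: UZ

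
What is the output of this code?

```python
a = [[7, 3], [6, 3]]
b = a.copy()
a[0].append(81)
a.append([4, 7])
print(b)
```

Key concept: shallow copy with nested lists.
Step by step:
`a = [[7, 3], [6, 3]]` → a = [[7, 3], [6, 3]]
`b = a.copy()` → b = [[7, 3], [6, 3]]
`a[0].append(81)` → a = [[7, 3, 81], [6, 3]]; b = [[7, 3, 81], [6, 3]]
`a.append([4, 7])` → a = [[7, 3, 81], [6, 3], [4, 7]]
`print(b)` → prints [[7, 3, 81], [6, 3]]

Answer: [[7, 3, 81], [6, 3]]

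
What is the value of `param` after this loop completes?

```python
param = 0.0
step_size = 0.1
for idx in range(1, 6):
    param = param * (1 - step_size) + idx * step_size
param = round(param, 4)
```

Moving average with lr=0.1
`param` takes the values: 0.0 → 0.1 → 0.29 → 0.561 → 0.9049 → 1.31441 → 1.3144

Answer: 1.3144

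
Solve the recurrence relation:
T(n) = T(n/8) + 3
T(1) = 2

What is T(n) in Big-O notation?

Each step divides n by 8 and adds 3. After log_8(n) steps we reach T(1)=2. So T(n) = 3·log_8(n) + 2 = O(log n).

Answer: O(log n)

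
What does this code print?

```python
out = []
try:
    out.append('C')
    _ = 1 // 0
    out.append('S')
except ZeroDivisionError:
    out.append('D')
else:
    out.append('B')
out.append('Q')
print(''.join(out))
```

Execution trace: 'C' (try body) → 'D' (except ZeroDivisionError) → 'Q' (after the try/except). Output: CDQ

Answer: CDQ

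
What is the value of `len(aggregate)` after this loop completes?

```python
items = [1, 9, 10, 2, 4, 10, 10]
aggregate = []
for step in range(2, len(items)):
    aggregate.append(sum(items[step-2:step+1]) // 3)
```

Number of 3-element averages
`aggregate` takes the values: [] → [6] → [6, 7] → [6, 7, 5] → [6, 7, 5, 5] → [6, 7, 5, 5, 8]
So `len(aggregate)` = 5

Answer: 5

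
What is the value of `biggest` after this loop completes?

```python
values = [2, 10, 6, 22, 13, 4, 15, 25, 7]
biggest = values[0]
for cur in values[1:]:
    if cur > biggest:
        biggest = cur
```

Maximum of [2, 10, 6, 22, 13, 4, 15, 25, 7]
`biggest` takes the values: 2 → 10 → 22 → 25

Answer: 25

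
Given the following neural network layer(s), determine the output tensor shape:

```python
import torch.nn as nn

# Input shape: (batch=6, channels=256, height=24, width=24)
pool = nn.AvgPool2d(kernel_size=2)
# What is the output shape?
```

Input: (6, 256, 24, 24) -> Output: (6, 256, 12, 12)

Answer: (6, 256, 12, 12)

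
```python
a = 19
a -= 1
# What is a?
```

Trace:
`a = 19` → a = 19
`a -= 1` → a = 18
So a = 18

Answer: 18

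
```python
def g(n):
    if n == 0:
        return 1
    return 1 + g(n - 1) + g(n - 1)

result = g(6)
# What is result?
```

g(n) = 1 + 2·g(n-1), g(0)=1. Closed form: (1+1)·2^6 - 1 = 127.

Answer: 127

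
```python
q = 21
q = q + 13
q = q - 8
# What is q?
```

Trace:
`q = 21` → q = 21
`q = q + 13` → q = 34
`q = q - 8` → q = 26
So q = 26

Answer: 26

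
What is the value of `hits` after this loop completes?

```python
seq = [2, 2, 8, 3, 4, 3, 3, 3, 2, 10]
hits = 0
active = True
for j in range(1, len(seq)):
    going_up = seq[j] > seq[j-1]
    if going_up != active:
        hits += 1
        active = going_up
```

Count direction changes in [2, 2, 8, 3, 4, 3, 3, 3, 2, 10]
`hits` takes the values: 0 → 1 → 2 → 3 → 4 → 5 → 6

Answer: 6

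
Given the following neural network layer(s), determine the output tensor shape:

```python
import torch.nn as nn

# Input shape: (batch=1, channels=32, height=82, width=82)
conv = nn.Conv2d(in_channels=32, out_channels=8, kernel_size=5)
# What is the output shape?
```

Input: (1, 32, 82, 82) -> Output: (1, 8, 78, 78)

Answer: (1, 8, 78, 78)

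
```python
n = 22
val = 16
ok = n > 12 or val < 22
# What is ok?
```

Trace:
`n = 22` → n = 22
`val = 16` → val = 16
`ok = n > 12 or val < 22` → ok = True
So ok = True

Answer: True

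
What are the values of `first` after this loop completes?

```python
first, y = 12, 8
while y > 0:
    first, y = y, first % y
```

GCD of 12 and 8
`first` takes the values: 12 → 8 → 4

Answer: 4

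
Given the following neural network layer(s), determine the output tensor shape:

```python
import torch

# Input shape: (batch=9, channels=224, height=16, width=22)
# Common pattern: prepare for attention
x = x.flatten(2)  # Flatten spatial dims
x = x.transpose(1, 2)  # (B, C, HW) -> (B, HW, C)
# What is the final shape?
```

Input: (9, 224, 16, 22) -> after flatten(2): (9, 224, 352) -> Output: (9, 352, 224)

Answer: (9, 352, 224)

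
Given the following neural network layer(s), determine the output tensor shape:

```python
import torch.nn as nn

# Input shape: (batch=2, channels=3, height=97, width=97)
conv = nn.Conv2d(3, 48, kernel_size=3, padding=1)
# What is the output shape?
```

Input: (2, 3, 97, 97) -> Output: (2, 48, 97, 97)

Answer: (2, 48, 97, 97)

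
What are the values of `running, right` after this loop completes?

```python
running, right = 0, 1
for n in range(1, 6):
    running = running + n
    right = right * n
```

Sum and factorial of 1 to 5
`running, right` takes the values: (0, 1) → (1, 1) → (3, 1) → (3, 2) → (6, 2) → (6, 6) → (10, 6) → (10, 24) → (15, 24) → (15, 120)

Answer: 15, 120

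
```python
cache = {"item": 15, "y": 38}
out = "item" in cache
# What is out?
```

Trace:
`cache = {"item": 15, "y": 38}` → cache = {'item': 15, 'y': 38}
`out = "item" in cache` → out = True
So out = True

Answer: True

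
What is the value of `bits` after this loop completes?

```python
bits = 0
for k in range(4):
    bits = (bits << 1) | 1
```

Build 4 consecutive 1-bits: 0b1111
`bits` takes the values: 0 → 1 → 3 → 7 → 15

Answer: 15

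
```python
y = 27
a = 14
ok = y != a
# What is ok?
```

Trace:
`y = 27` → y = 27
`a = 14` → a = 14
`ok = y != a` → ok = True
So ok = True

Answer: True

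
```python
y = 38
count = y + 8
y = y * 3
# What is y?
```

Trace:
`y = 38` → y = 38
`count = y + 8` → count = 46
`y = y * 3` → y = 114
So y = 114

Answer: 114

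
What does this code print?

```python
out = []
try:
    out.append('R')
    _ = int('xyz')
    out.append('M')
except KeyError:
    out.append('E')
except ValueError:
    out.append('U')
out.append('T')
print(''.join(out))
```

Execution trace: 'R' (try body) → 'U' (except ValueError) → 'T' (after the try/except). Output: RUT

Answer: RUT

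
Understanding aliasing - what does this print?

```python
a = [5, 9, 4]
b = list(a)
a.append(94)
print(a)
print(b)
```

Key concept: list() constructor creates copy.
Step by step:
`a = [5, 9, 4]` → a = [5, 9, 4]
`b = list(a)` → b = [5, 9, 4]
`a.append(94)` → a = [5, 9, 4, 94]
`print(a)` → prints [5, 9, 4, 94]
`print(b)` → prints [5, 9, 4]

Answer:
[5, 9, 4, 94]
[5, 9, 4]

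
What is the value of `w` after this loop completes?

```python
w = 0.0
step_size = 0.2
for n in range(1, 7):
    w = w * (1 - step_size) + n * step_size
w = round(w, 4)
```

Moving average with lr=0.2
`w` takes the values: 0.0 → 0.2 → 0.56 → 1.048 → 1.6384 → 2.31072 → 3.048576 → 3.0486

Answer: 3.0486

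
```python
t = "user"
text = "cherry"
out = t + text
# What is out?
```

Trace:
`t = "user"` → t = 'user'
`text = "cherry"` → text = 'cherry'
`out = t + text` → out = 'usercherry'
So out = 'usercherry'

Answer: 'usercherry'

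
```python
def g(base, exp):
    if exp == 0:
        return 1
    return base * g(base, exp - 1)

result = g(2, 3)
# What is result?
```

g(2, 3) = 2 * 2 * 2 = 8

Answer: 8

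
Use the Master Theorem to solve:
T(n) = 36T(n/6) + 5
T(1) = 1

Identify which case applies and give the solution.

a=36, b=6, f(n)=5. log_6(36) = 2. Since c=0 < 2, Case 1 applies: T(n) = Θ(n^log_b(a)) = O(n^2).

Answer: O(n^2) - Case 1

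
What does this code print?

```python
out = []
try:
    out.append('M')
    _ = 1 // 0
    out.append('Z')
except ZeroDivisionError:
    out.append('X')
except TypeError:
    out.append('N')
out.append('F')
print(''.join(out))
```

Execution trace: 'M' (try body) → 'X' (except ZeroDivisionError) → 'F' (after the try/except). Output: MXF

Answer: MXF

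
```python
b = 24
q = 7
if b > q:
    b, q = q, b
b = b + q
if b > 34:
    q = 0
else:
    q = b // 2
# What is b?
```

Trace:
`b = 24` → b = 24
`q = 7` → q = 7
`if b > q: ...` → b > q is True → b = 7; q = 24
`b = b + q` → b = 31
`if b > 34: ...` → b > 34 is False, take else branch → q = 15
So b = 31

Answer: 31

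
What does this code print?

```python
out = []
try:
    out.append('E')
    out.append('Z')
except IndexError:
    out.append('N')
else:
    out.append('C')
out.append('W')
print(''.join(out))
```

Execution trace: 'E' (try body) → 'Z' (try body, no exception) → 'C' (else) → 'W' (after the try/except). Output: EZCW

Answer: EZCW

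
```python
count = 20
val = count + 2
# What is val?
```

Trace:
`count = 20` → count = 20
`val = count + 2` → val = 22
So val = 22

Answer: 22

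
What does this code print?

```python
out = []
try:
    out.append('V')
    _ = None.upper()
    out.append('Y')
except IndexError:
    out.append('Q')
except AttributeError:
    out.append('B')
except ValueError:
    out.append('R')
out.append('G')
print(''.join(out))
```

Execution trace: 'V' (try body) → 'B' (except AttributeError) → 'G' (after the try/except). Output: VBG

Answer: VBG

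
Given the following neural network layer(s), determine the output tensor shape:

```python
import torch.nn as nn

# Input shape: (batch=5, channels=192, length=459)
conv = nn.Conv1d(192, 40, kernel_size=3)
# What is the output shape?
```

Input: (5, 192, 459) -> Output: (5, 40, 457)

Answer: (5, 40, 457)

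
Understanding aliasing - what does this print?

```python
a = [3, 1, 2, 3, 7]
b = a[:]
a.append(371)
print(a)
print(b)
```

Key concept: slice [:] creates copy.
Step by step:
`a = [3, 1, 2, 3, 7]` → a = [3, 1, 2, 3, 7]
`b = a[:]` → b = [3, 1, 2, 3, 7]
`a.append(371)` → a = [3, 1, 2, 3, 7, 371]
`print(a)` → prints [3, 1, 2, 3, 7, 371]
`print(b)` → prints [3, 1, 2, 3, 7]

Answer:
[3, 1, 2, 3, 7, 371]
[3, 1, 2, 3, 7]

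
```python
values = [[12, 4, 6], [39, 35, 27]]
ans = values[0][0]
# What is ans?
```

Trace:
`values = [[12, 4, 6], [39, 35, 27]]` → values = [[12, 4, 6], [39, 35, 27]]
`ans = values[0][0]` → ans = 12
So ans = 12

Answer: 12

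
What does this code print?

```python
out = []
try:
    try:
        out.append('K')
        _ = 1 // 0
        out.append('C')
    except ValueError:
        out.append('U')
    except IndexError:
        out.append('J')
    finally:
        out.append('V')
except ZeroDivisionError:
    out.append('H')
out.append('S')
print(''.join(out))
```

Execution trace: 'K' (try body) → 'V' (finally) → 'H' (outer except ZeroDivisionError) → 'S' (after the try/except). Output: KVHS

Answer: KVHS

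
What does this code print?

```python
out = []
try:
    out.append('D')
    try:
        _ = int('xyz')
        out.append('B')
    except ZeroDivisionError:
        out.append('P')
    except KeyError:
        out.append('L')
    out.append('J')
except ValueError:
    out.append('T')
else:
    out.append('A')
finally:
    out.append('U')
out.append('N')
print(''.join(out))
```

Execution trace: 'D' (try body) → 'T' (except ValueError) → 'U' (finally) → 'N' (after the try/except). Output: DTUN

Answer: DTUN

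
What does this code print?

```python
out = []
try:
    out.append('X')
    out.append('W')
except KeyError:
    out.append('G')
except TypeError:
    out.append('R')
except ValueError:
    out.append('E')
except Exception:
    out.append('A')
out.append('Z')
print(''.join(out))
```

Execution trace: 'X' (try body) → 'W' (try body, no exception) → 'Z' (after the try/except). Output: XWZ

Answer: XWZ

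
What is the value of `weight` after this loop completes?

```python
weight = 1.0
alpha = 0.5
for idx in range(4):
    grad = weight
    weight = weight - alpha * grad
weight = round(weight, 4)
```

Gradient descent: w = 1.0 * (1 - 0.5)^4
`weight` takes the values: 1.0 → 0.5 → 0.25 → 0.125 → 0.0625

Answer: 0.0625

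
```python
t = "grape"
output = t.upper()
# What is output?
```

Trace:
`t = "grape"` → t = 'grape'
`output = t.upper()` → output = 'GRAPE'
So output = 'GRAPE'

Answer: 'GRAPE'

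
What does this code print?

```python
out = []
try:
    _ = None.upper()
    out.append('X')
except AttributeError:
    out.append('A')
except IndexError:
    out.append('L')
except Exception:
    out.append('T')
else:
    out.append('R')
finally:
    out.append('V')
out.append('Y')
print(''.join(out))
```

Execution trace: 'A' (except AttributeError) → 'V' (finally) → 'Y' (after the try/except). Output: AVY

Answer: AVY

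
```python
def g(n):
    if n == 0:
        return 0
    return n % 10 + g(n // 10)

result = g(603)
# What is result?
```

Sum of digits of 603: 3 + 0 + 6 = 9

Answer: 9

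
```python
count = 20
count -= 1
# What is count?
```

Trace:
`count = 20` → count = 20
`count -= 1` → count = 19
So count = 19

Answer: 19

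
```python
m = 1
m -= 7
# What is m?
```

Trace:
`m = 1` → m = 1
`m -= 7` → m = -6
So m = -6

Answer: -6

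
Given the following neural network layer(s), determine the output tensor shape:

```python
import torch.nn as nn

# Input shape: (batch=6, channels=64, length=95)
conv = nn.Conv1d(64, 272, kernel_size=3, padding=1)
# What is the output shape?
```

Input: (6, 64, 95) -> Output: (6, 272, 95)

Answer: (6, 272, 95)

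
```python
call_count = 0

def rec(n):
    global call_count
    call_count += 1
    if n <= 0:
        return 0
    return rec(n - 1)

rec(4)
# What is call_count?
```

Linear recursion stepping by 1: 5 calls from n=4 down to ≤0.

Answer: 5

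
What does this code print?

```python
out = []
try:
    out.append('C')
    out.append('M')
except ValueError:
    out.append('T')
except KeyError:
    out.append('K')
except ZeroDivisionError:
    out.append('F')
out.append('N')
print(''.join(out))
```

Execution trace: 'C' (try body) → 'M' (try body, no exception) → 'N' (after the try/except). Output: CMN

Answer: CMN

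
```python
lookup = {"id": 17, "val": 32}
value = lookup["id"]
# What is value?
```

Trace:
`lookup = {"id": 17, "val": 32}` → lookup = {'id': 17, 'val': 32}
`value = lookup["id"]` → value = 17
So value = 17

Answer: 17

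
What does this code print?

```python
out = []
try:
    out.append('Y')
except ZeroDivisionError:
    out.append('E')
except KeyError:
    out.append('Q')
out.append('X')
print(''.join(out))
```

Execution trace: 'Y' (try body, no exception) → 'X' (after the try/except). Output: YX

Answer: YX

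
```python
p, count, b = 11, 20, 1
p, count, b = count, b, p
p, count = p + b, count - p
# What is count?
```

Trace:
`p, count, b = 11, 20, 1` → p = 11; count = 20; b = 1
`p, count, b = count, b, p` → p = 20; count = 1; b = 11
`p, count = p + b, count - p` → p = 31; count = -19
So count = -19

Answer: -19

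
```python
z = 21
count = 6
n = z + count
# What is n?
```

Trace:
`z = 21` → z = 21
`count = 6` → count = 6
`n = z + count` → n = 27
So n = 27

Answer: 27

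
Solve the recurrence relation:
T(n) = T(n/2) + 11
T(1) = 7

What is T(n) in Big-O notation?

Each step divides n by 2 and adds 11. After log_2(n) steps we reach T(1)=7. So T(n) = 11·log_2(n) + 7 = O(log n).

Answer: O(log n)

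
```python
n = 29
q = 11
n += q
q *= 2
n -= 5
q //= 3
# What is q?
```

Trace:
`n = 29` → n = 29
`q = 11` → q = 11
`n += q` → n = 40
`q *= 2` → q = 22
`n -= 5` → n = 35
`q //= 3` → q = 7
So q = 7

Answer: 7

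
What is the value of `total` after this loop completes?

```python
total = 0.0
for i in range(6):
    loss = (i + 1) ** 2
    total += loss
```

Sum of squared losses 1² + 2² + ... + 6²
`total` takes the values: 0.0 → 1.0 → 5.0 → 14.0 → 30.0 → 55.0 → 91.0

Answer: 91.0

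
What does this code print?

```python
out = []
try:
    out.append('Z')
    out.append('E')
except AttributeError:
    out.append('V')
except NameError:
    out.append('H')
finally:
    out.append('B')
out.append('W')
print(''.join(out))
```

Execution trace: 'Z' (try body) → 'E' (try body, no exception) → 'B' (finally) → 'W' (after the try/except). Output: ZEBW

Answer: ZEBW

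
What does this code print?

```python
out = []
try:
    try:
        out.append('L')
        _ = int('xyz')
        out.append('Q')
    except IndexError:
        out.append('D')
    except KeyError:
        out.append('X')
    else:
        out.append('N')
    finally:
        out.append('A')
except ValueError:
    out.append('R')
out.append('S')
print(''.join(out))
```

Execution trace: 'L' (try body) → 'A' (finally) → 'R' (outer except ValueError) → 'S' (after the try/except). Output: LARS

Answer: LARS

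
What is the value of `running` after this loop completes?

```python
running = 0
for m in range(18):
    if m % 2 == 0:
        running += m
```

Sum of even numbers 0 to 17
`running` takes the values: 0 → 2 → 6 → 12 → 20 → 30 → 42 → 56 → 72

Answer: 72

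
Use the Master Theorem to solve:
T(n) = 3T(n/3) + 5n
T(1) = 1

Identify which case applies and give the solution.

a=3, b=3, f(n)=5n. log_3(3) = 1. Since c=1 = 1, Case 2 applies: T(n) = Θ(n^log_b(a) · log n) = O(n log n).

Answer: O(n log n) - Case 2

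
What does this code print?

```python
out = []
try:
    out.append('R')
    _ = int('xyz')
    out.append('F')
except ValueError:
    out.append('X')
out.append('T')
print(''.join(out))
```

Execution trace: 'R' (try body) → 'X' (except ValueError) → 'T' (after the try/except). Output: RXT

Answer: RXT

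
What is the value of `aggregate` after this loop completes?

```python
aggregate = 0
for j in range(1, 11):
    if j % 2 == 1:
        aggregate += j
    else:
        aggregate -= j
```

Add odd, subtract even
`aggregate` takes the values: 0 → 1 → -1 → 2 → -2 → 3 → -3 → 4 → -4 → 5 → -5

Answer: -5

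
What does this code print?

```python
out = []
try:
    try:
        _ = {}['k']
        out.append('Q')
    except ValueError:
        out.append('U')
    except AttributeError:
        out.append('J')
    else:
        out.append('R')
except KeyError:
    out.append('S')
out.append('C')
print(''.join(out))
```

Execution trace: 'S' (outer except KeyError) → 'C' (after the try/except). Output: SC

Answer: SC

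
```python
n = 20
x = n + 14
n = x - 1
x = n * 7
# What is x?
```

Trace:
`n = 20` → n = 20
`x = n + 14` → x = 34
`n = x - 1` → n = 33
`x = n * 7` → x = 231
So x = 231

Answer: 231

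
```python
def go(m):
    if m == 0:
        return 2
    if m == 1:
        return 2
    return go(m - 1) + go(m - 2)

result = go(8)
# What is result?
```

Build up from base cases: go(0)=2, go(1)=2, go(2)=4, go(3)=6, go(4)=10, go(5)=16, go(6)=26, ..., go(8)=68

Answer: 68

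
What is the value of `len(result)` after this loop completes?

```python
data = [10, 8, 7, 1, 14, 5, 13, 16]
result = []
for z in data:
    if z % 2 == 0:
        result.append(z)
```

Count even numbers in [10, 8, 7, 1, 14, 5, 13, 16]
`result` takes the values: [] → [10] → [10, 8] → [10, 8, 14] → [10, 8, 14, 16]
So `len(result)` = 4

Answer: 4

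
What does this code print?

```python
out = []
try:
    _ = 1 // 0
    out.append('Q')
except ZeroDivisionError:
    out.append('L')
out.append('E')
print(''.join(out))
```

Execution trace: 'L' (except ZeroDivisionError) → 'E' (after the try/except). Output: LE

Answer: LE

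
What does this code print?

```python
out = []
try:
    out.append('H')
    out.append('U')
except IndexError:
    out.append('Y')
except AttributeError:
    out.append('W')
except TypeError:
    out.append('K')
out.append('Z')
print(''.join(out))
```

Execution trace: 'H' (try body) → 'U' (try body, no exception) → 'Z' (after the try/except). Output: HUZ

Answer: HUZ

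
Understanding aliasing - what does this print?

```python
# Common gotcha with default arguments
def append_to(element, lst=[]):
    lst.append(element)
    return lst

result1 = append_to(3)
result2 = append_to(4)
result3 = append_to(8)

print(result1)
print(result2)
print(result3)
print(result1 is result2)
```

Key concept: mutable default argument gotcha.
Step by step:
`result1 = append_to(3)` → result1 = [3]
`result2 = append_to(4)` → result1 = [3, 4] (same object as result2); result2 = [3, 4] (same object as result1)
`result3 = append_to(8)` → result1 = [3, 4, 8] (same object as result2, result3); result2 = [3, 4, 8] (same object as result1, result3); result3 = [3, 4, 8] (same object as result1, result2)
`print(result1)` → prints [3, 4, 8]
`print(result2)` → prints [3, 4, 8]
`print(result3)` → prints [3, 4, 8]
`print(result1 is result2)` → prints True

Answer:
[3, 4, 8]
[3, 4, 8]
[3, 4, 8]
True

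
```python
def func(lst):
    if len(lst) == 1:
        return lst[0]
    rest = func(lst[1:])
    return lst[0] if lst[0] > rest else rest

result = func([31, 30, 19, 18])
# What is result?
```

Recursive max over [31, 30, 19, 18] = 31

Answer: 31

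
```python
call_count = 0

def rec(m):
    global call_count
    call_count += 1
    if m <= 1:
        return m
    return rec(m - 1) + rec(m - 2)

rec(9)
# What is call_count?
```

Calls(m) = 1 + Calls(m-1) + Calls(m-2); Calls(0)=Calls(1)=1. For m=9 this gives 109.

Answer: 109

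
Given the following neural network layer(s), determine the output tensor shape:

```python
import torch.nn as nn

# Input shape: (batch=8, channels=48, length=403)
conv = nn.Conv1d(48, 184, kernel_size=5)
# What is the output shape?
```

Input: (8, 48, 403) -> Output: (8, 184, 399)

Answer: (8, 184, 399)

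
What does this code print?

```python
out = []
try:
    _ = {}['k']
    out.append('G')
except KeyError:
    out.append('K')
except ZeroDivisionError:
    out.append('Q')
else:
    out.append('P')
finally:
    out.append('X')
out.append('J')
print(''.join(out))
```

Execution trace: 'K' (except KeyError) → 'X' (finally) → 'J' (after the try/except). Output: KXJ

Answer: KXJ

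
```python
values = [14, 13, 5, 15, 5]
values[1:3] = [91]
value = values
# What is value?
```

Trace:
`values = [14, 13, 5, 15, 5]` → values = [14, 13, 5, 15, 5]
`values[1:3] = [91]` → values = [14, 91, 15, 5]
`value = values` → value = [14, 91, 15, 5]
So value = [14, 91, 15, 5]

Answer: [14, 91, 15, 5]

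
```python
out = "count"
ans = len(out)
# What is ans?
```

Trace:
`out = "count"` → out = 'count'
`ans = len(out)` → ans = 5
So ans = 5

Answer: 5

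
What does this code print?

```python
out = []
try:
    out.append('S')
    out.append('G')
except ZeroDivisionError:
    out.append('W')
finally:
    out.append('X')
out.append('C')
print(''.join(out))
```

Execution trace: 'S' (try body) → 'G' (try body, no exception) → 'X' (finally) → 'C' (after the try/except). Output: SGXC

Answer: SGXC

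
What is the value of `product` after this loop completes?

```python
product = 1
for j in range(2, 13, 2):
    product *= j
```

Product of even numbers 2 to 12
`product` takes the values: 1 → 2 → 8 → 48 → 384 → 3840 → 46080

Answer: 46080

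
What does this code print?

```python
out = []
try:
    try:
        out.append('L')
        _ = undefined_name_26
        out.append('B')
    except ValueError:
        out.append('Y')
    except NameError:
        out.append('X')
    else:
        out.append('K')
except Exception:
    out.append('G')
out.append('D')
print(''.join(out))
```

Execution trace: 'L' (inner try body) → 'X' (inner except NameError) → 'D' (after the try/except). Output: LXD

Answer: LXD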